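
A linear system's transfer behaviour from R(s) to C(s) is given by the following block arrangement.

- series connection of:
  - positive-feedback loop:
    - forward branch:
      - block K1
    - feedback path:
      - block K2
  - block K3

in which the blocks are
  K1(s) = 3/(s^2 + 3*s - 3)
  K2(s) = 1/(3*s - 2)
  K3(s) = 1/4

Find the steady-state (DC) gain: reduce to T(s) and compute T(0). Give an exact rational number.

Step 1: close the feedback loop around K1, K2; result (9*s - 6)/(3*s^3 + 7*s^2 - 15*s + 3)
Step 2: combine [K1/(1-K1*K2)], K3 in series; result (9*s - 6)/(12*s^3 + 28*s^2 - 60*s + 12)
That last expression is T(s); at s = 0 only the constant terms survive, so T(0) = -6/12 = -1/2.

Answer: -1/2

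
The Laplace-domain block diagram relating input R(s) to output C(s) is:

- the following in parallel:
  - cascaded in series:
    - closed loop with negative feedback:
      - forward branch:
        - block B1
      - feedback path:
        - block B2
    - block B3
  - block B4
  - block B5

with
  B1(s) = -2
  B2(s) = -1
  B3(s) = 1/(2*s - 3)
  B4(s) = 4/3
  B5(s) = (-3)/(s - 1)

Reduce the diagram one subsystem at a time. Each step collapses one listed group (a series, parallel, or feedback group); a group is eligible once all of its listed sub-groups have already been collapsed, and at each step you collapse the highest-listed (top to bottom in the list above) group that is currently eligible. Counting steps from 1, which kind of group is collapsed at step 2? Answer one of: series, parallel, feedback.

Step 1 - reduce the feedback loop with forward B1 and return B2
Step 2 - multiply [B1/(1+B1*B2)], B3 (series)
Step 3 - add ([B1/(1+B1*B2)]*B3), B4, B5 (parallel)
The group at step 2 is a series group.

Final answer: series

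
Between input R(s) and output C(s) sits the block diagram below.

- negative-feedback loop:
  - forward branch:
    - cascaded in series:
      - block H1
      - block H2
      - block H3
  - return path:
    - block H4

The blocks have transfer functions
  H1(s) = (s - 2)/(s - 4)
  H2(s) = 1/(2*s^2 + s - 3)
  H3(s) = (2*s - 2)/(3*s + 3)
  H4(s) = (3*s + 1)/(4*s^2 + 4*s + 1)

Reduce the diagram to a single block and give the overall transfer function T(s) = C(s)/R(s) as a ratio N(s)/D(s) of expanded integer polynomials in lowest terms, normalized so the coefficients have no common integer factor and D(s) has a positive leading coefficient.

First reduce the diagram to T(s).

Step 1. reduce the series chain H1, H2, H3, giving (2*s - 4)/(6*s^3 - 9*s^2 - 51*s - 36)
Step 2. apply the feedback formula to (H1*H2*H3), H4; the result is T(s) itself (integer coefficients, no common factor, positive leading denominator coefficient)

Answer: (8*s^3 - 8*s^2 - 14*s - 4)/(24*s^5 - 12*s^4 - 234*s^3 - 351*s^2 - 205*s - 40)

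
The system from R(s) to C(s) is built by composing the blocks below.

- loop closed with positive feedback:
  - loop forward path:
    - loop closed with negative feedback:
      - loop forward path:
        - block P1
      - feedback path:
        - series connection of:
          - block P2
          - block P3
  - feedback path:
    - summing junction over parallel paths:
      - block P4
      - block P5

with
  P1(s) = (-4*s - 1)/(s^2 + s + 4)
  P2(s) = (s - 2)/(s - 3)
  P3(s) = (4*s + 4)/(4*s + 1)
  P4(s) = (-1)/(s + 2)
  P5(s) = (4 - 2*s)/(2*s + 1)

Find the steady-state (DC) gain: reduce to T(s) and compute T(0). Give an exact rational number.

The answer is -6/29.

Reasoning:
(1) reduce the series chain P2, P3 gives (4*s^2 - 4*s - 8)/(4*s^2 - 11*s - 3)
(2) feedback reduction of P1, (P2*P3) gives (-4*s^2 + 11*s + 3)/(s^3 - 6*s^2 + 5*s - 4)
(3) add P4, P5 (parallel) gives (-2*s^2 - 2*s + 7)/(2*s^2 + 5*s + 2)
(4) close the feedback loop around [P1/(1+P1*(P2*P3))], (P4+P5) gives (-8*s^4 + 2*s^3 + 53*s^2 + 37*s + 6)/(2*s^5 - 15*s^4 - 4*s^3 + 61*s^2 - 81*s - 29)
Step 4 gives the overall T(s). Then T(0) = 6/(-29) = -6/29.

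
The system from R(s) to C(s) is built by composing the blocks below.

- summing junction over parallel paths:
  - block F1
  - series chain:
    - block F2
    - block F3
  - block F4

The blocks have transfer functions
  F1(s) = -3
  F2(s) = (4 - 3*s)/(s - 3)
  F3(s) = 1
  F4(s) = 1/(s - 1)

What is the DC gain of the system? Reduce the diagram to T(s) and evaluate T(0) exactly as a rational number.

The answer is -16/3.

Reasoning:
[1] series reduction of F2, F3 gives (4 - 3*s)/(s - 3)
[2] combine F1, (F2*F3), F4 in parallel gives (-6*s^2 + 20*s - 16)/(s^2 - 4*s + 3)
That last expression is T(s); at s = 0 only the constant terms survive, so T(0) = -16/3.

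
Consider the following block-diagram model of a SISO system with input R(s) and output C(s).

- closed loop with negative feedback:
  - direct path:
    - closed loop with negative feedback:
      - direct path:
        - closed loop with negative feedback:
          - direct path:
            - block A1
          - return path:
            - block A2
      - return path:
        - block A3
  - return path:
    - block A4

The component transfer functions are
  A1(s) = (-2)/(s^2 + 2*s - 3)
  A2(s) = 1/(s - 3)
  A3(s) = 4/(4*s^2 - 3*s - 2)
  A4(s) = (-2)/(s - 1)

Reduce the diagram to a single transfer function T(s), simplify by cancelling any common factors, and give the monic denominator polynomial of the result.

First reduce the diagram to T(s).

Step 1 - collapse the loop (A1 forward, A2 return) = (6 - 2*s)/(s^3 - s^2 - 9*s + 7)
Step 2 - feedback reduction of [A1/(1+A1*A2)], A3 = (-8*s^3 + 30*s^2 - 14*s - 12)/(4*s^5 - 7*s^4 - 35*s^3 + 57*s^2 - 11*s + 10)
Step 3 - feedback reduction of [[A1/(1+A1*A2)]/(1+[A1/(1+A1*A2)]*A3)], A4 = (-8*s^4 + 38*s^3 - 44*s^2 + 2*s + 12)/(4*s^6 - 11*s^5 - 28*s^4 + 108*s^3 - 128*s^2 + 49*s + 14)
Step 3 gives the fully reduced T(s), with no common factor left to cancel. The denominator's leading coefficient is 4, so divide each of its coefficients by 4 to get the monic form.

Answer: s^6 - 11*s^5/4 - 7*s^4 + 27*s^3 - 32*s^2 + 49*s/4 + 7/2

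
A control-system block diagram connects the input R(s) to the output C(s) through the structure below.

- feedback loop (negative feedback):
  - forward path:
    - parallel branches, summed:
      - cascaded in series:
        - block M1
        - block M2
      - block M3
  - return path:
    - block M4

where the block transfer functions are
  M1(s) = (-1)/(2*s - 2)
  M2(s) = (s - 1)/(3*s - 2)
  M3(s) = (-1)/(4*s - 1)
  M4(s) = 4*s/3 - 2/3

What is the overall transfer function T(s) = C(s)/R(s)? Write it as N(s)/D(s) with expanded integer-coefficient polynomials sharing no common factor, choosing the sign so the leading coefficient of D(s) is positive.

(1) reduce the series chain M1, M2 -> (-1)/(6*s - 4)
(2) parallel reduction of (M1*M2), M3 -> (5 - 10*s)/(24*s^2 - 22*s + 4)
(3) apply the feedback formula to ((M1*M2)+M3), M4: this yields T(s), and no further normalization is needed

Hence the answer: (15 - 30*s)/(32*s^2 - 26*s + 2)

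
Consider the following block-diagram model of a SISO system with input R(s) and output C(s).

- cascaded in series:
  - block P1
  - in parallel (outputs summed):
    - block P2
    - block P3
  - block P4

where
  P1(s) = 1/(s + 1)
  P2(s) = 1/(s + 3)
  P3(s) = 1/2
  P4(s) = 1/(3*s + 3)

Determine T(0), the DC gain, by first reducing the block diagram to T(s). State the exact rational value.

Answer: 5/18

Working:
Step 1: reduce the parallel group P2, P3; result (s + 5)/(2*s + 6)
Step 2: combine P1, (P2+P3), P4 in series; result (s + 5)/(6*s^3 + 30*s^2 + 42*s + 18)
That last expression is T(s); at s = 0 only the constant terms survive, so T(0) = 5/18.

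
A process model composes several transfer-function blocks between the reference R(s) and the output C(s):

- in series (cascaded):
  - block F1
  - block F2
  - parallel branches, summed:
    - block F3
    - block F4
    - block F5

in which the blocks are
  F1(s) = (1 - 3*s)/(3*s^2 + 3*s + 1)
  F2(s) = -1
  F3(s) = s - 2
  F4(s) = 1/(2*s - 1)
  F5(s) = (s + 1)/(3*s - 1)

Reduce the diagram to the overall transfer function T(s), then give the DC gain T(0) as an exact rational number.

Step 1. reduce the parallel group F3, F4, F5 gives (6*s^3 - 15*s^2 + 15*s - 4)/(6*s^2 - 5*s + 1)
Step 2. cascade F1, F2, (F3+F4+F5) gives (6*s^3 - 15*s^2 + 15*s - 4)/(6*s^3 + 3*s^2 - s - 1)
Step 2 gives the overall T(s). Then T(0) = -4/(-1) = 4.

Final answer: 4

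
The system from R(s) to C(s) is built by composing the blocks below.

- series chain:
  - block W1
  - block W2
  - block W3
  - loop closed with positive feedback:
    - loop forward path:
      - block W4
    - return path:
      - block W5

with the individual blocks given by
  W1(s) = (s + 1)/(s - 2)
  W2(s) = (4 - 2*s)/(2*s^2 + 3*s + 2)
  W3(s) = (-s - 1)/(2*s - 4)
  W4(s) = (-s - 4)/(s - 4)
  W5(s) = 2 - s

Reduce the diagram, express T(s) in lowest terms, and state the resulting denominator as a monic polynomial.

The answer is s^5 + s^4/2 - 13*s^3/2 - 2*s^2 + 6*s + 8.

Reasoning:
(1) apply the feedback formula to W4, W5: (s + 4)/(s^2 + s - 4)
(2) cascade W1, W2, W3, [W4/(1-W4*W5)]: (s^3 + 6*s^2 + 9*s + 4)/(2*s^5 + s^4 - 13*s^3 - 4*s^2 + 12*s + 16)
Step 2 gives the fully reduced T(s), with no common factor left to cancel. The denominator's leading coefficient is 2, so divide each of its coefficients by 2 to get the monic form.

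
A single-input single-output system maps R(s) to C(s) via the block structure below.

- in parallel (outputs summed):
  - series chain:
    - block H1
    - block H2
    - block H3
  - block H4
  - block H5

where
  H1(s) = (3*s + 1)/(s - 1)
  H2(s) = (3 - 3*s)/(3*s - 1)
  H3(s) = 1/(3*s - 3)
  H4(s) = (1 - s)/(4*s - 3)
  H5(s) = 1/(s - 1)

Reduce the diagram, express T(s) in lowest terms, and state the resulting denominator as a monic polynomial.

Step 1. series reduction of H1, H2, H3: (-3*s - 1)/(3*s^2 - 4*s + 1)
Step 2. combine (H1*H2*H3), H4, H5 in parallel: (-3*s^3 + 7*s^2 - 13*s + 7)/(12*s^3 - 25*s^2 + 16*s - 3)
No further cancellation is possible in the step-2 result, so that is T(s). Its denominator becomes monic after dividing by the leading coefficient 12.

Final answer: s^3 - 25*s^2/12 + 4*s/3 - 1/4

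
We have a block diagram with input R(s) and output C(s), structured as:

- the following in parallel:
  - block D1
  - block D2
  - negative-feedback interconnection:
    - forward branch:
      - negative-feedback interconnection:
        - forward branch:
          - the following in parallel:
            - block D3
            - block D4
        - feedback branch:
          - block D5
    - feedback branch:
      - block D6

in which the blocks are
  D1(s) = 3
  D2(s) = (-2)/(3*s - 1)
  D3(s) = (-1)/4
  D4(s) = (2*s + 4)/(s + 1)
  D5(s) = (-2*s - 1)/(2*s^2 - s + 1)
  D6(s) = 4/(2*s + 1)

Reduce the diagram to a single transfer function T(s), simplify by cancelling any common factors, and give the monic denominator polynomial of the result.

Answer: s^5 + 29*s^4/12 - 5*s^3/12 - 281*s^2/48 + 119*s/24 - 49/48

Working:
Step 1: sum the parallel branches D3, D4 = (7*s + 15)/(4*s + 4)
Step 2: collapse the loop ((D3+D4) forward, D5 return) = (14*s^3 + 23*s^2 - 8*s + 15)/(8*s^3 - 10*s^2 - 37*s - 11)
Step 3: feedback reduction of [(D3+D4)/(1+(D3+D4)*D5)], D6 = (28*s^4 + 60*s^3 + 7*s^2 + 22*s + 15)/(16*s^4 + 44*s^3 + 8*s^2 - 91*s + 49)
Step 4: sum the parallel branches D1, D2, [[(D3+D4)/(1+(D3+D4)*D5)]/(1+[(D3+D4)/(1+(D3+D4)*D5)]*D6)] = (228*s^5 + 468*s^4 - 187*s^3 - 800*s^2 + 919*s - 260)/(48*s^5 + 116*s^4 - 20*s^3 - 281*s^2 + 238*s - 49)
T(s) is the step-4 result (common factors already cancelled). Leading coefficient of the denominator: 48. Divide through by 48 for the monic polynomial.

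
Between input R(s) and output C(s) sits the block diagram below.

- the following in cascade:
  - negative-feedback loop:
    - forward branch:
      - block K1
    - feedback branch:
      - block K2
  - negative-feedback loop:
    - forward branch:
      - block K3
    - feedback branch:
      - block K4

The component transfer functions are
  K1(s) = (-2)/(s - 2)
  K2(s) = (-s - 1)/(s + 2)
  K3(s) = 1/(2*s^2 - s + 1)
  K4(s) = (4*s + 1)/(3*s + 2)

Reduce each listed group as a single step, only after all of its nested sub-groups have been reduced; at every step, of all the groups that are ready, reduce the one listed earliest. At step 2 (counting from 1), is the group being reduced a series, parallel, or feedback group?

Step 1 - apply the feedback formula to K1, K2
Step 2 - feedback reduction of K3, K4
Step 3 - series reduction of [K1/(1+K1*K2)], [K3/(1+K3*K4)]
Step 2: feedback.

Answer: feedback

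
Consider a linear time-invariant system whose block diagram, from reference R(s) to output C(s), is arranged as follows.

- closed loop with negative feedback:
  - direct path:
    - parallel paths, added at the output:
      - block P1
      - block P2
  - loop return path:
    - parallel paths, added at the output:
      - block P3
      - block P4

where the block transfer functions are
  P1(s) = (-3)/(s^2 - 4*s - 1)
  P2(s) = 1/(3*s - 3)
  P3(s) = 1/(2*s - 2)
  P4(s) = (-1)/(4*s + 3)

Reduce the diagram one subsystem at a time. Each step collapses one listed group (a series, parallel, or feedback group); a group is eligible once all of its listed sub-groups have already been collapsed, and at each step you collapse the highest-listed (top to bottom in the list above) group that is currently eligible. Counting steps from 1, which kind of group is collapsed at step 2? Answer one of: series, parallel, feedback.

1. sum the parallel branches P1, P2
2. combine P3, P4 in parallel
3. feedback reduction of (P1+P2), (P3+P4)
The group at step 2 is a parallel group.

Answer: parallel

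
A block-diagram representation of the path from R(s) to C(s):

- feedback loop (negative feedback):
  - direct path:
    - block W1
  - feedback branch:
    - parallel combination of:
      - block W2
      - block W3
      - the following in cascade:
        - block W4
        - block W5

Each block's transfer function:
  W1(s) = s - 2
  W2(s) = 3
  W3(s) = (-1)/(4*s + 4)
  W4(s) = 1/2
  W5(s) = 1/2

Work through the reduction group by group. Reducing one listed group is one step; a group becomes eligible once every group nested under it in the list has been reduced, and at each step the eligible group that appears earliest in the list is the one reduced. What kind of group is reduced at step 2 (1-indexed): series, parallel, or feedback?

Step 1 - cascade W4, W5
Step 2 - sum the parallel branches W2, W3, (W4*W5)
Step 3 - close the feedback loop around W1, (W2+W3+(W4*W5))
The group at step 2 is a parallel group.

Final answer: parallel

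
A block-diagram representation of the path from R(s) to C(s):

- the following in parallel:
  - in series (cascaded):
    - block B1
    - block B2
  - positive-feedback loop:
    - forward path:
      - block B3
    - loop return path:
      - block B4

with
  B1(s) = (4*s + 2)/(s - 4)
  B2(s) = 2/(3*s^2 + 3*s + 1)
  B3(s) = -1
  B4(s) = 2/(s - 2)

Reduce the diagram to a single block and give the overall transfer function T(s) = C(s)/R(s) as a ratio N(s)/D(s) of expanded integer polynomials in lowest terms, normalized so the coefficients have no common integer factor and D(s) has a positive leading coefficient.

Reducing step by step:

(1) reduce the series chain B1, B2, giving (8*s + 4)/(3*s^3 - 9*s^2 - 11*s - 4)
(2) apply the feedback formula to B3, B4, giving (2 - s)/s
(3) sum the parallel branches (B1*B2), [B3/(1-B3*B4)]: this yields T(s), and no further normalization is needed

Answer: (-3*s^4 + 15*s^3 + s^2 - 14*s - 8)/(3*s^4 - 9*s^3 - 11*s^2 - 4*s)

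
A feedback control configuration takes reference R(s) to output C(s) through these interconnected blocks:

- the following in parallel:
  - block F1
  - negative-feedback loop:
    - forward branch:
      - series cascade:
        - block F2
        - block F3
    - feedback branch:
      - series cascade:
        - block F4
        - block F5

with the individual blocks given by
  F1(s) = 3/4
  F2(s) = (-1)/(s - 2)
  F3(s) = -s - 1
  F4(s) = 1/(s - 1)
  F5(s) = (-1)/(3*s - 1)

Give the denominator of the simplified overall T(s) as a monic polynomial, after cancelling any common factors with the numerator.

Step 1. combine F2, F3 in series; result (s + 1)/(s - 2)
Step 2. multiply F4, F5 (series); result (-1)/(3*s^2 - 4*s + 1)
Step 3. feedback reduction of (F2*F3), (F4*F5); result (3*s^3 - s^2 - 3*s + 1)/(3*s^3 - 10*s^2 + 8*s - 3)
Step 4. combine F1, [(F2*F3)/(1+(F2*F3)*(F4*F5))] in parallel; result (21*s^3 - 34*s^2 + 12*s - 5)/(12*s^3 - 40*s^2 + 32*s - 12)
The result of step 4 is T(s) in lowest terms. Its denominator has leading coefficient 12; dividing the denominator through by 12 makes it monic.

Therefore the answer is s^3 - 10*s^2/3 + 8*s/3 - 1.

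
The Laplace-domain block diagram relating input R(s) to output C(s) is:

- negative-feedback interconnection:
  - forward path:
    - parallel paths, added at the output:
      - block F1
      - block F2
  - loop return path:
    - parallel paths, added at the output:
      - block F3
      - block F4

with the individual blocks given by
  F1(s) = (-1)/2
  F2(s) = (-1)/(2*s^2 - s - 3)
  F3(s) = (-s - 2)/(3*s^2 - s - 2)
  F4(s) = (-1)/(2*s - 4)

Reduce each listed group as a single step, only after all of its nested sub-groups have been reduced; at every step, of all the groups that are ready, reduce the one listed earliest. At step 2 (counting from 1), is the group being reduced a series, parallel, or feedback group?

The answer is parallel.

Reasoning:
Step 1 - parallel reduction of F1, F2
Step 2 - parallel reduction of F3, F4
Step 3 - reduce the feedback loop with forward (F1+F2) and return (F3+F4)
Step 2: parallel.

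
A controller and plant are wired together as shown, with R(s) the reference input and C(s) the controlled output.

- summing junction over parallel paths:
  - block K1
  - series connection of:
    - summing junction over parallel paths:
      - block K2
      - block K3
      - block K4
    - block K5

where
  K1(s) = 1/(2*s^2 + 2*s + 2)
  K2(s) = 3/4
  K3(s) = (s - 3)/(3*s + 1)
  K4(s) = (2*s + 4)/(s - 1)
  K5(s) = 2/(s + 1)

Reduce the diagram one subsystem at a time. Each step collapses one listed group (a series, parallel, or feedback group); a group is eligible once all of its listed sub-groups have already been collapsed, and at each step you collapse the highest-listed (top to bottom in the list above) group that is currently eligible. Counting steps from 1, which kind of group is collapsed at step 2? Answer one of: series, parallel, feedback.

The answer is series.

Reasoning:
Step 1. reduce the parallel group K2, K3, K4
Step 2. reduce the series chain (K2+K3+K4), K5
Step 3. combine K1, ((K2+K3+K4)*K5) in parallel
Step 2: series.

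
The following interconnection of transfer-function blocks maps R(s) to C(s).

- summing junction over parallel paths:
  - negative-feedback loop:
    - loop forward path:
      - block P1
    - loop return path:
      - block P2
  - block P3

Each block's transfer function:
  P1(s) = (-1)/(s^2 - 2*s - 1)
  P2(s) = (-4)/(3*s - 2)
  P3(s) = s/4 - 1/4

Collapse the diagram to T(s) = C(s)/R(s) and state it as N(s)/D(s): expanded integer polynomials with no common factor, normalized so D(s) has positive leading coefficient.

1. collapse the loop (P1 forward, P2 return) gives (2 - 3*s)/(3*s^3 - 8*s^2 + s + 6)
2. reduce the parallel group [P1/(1+P1*P2)], P3, giving the overall T(s)

Answer: (3*s^4 - 11*s^3 + 9*s^2 - 7*s + 2)/(12*s^3 - 32*s^2 + 4*s + 24)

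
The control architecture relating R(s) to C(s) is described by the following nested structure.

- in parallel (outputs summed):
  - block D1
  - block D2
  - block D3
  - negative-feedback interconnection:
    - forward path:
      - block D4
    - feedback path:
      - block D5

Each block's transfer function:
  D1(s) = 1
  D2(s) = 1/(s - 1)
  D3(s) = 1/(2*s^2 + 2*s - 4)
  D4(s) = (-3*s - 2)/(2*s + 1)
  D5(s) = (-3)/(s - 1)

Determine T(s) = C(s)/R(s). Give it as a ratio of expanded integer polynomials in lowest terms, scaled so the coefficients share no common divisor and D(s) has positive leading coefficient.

First reduce the diagram to T(s).

[1] feedback reduction of D4, D5; result (-3*s^2 + s + 2)/(2*s^2 + 8*s + 5)
[2] sum the parallel branches D1, D2, D3, [D4/(1+D4*D5)] - this is the overall T(s), already in the required normalized form

Answer: (-2*s^4 + 20*s^3 + 62*s^2 + 28*s - 3)/(4*s^4 + 20*s^3 + 18*s^2 - 22*s - 20)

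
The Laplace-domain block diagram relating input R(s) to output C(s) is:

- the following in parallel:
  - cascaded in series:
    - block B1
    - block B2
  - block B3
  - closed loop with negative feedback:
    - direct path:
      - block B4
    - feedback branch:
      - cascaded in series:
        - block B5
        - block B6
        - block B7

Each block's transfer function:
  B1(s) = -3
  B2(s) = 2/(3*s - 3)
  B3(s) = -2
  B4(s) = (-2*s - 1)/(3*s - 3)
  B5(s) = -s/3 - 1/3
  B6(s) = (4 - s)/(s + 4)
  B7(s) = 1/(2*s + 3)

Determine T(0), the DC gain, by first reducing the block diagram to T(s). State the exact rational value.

Step 1. series reduction of B1, B2 -> (-2)/(s - 1)
Step 2. reduce the series chain B5, B6, B7 -> (s^2 - 3*s - 4)/(6*s^2 + 33*s + 36)
Step 3. apply the feedback formula to B4, (B5*B6*B7) -> (-12*s^3 - 72*s^2 - 105*s - 36)/(16*s^3 + 86*s^2 + 20*s - 104)
Step 4. add (B1*B2), B3, [B4/(1+B4*(B5*B6*B7))] (parallel) -> (-44*s^4 - 232*s^3 - 73*s^2 + 277*s + 36)/(16*s^4 + 70*s^3 - 66*s^2 - 124*s + 104)
The step-4 result is T(s). Setting s = 0: T(0) = 36/104 = 9/26.

Answer: 9/26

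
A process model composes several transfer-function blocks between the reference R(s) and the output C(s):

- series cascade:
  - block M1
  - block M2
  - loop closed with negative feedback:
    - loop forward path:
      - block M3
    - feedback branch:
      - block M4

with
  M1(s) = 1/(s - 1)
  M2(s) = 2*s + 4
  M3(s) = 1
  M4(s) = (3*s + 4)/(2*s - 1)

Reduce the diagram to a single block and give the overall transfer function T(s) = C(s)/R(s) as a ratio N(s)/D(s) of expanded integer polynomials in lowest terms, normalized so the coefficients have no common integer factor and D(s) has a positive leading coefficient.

The answer is (4*s^2 + 6*s - 4)/(5*s^2 - 2*s - 3).

Reasoning:
1. reduce the feedback loop with forward M3 and return M4; result (2*s - 1)/(5*s + 3)
2. cascade M1, M2, [M3/(1+M3*M4)]: this yields T(s), and no further normalization is needed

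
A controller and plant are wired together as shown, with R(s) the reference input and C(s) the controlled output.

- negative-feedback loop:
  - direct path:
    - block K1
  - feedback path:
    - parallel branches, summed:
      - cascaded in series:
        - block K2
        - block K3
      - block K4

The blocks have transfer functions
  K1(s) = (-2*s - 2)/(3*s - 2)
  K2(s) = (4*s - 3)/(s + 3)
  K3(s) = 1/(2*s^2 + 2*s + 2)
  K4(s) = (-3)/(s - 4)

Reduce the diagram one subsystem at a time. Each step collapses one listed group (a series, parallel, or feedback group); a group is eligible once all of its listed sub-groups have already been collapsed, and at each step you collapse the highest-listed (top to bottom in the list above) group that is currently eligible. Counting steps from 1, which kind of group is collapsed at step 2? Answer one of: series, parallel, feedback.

[1] multiply K2, K3 (series)
[2] parallel reduction of (K2*K3), K4
[3] reduce the feedback loop with forward K1 and return ((K2*K3)+K4)
At step 2 the group reduced is parallel.

Hence the answer: parallel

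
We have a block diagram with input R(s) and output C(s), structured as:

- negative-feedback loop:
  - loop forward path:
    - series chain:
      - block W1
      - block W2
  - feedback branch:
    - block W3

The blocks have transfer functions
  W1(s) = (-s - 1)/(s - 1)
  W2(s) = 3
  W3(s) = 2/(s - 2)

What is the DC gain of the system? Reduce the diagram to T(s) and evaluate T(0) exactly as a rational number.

Step 1: cascade W1, W2 gives (-3*s - 3)/(s - 1)
Step 2: close the feedback loop around (W1*W2), W3 gives (-3*s^2 + 3*s + 6)/(s^2 - 9*s - 4)
That last expression is T(s); at s = 0 only the constant terms survive, so T(0) = 6/(-4) = -3/2.

Answer: -3/2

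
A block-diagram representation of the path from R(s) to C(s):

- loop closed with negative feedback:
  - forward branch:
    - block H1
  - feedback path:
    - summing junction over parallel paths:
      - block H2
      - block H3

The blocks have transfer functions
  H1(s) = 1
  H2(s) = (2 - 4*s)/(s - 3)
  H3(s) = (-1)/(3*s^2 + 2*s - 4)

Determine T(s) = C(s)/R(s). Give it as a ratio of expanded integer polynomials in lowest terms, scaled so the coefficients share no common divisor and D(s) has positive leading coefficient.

1. parallel reduction of H2, H3 gives (-12*s^3 - 2*s^2 + 19*s - 5)/(3*s^3 - 7*s^2 - 10*s + 12)
2. reduce the feedback loop with forward H1 and return (H2+H3), giving the overall T(s)

Hence the answer: (-3*s^3 + 7*s^2 + 10*s - 12)/(9*s^3 + 9*s^2 - 9*s - 7)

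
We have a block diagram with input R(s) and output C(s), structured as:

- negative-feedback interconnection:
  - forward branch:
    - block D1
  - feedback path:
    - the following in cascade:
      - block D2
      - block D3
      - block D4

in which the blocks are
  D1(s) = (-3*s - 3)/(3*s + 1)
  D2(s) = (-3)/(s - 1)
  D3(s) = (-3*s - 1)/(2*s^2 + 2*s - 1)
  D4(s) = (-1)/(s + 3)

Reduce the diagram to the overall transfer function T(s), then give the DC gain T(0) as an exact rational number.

The answer is -3/4.

Reasoning:
(1) series reduction of D2, D3, D4 gives (-9*s - 3)/(2*s^4 + 6*s^3 - 3*s^2 - 8*s + 3)
(2) close the feedback loop around D1, (D2*D3*D4) gives (-6*s^5 - 24*s^4 - 9*s^3 + 33*s^2 + 15*s - 9)/(6*s^5 + 20*s^4 - 3*s^3 + 37*s + 12)
That last expression is T(s); at s = 0 only the constant terms survive, so T(0) = -9/12 = -3/4.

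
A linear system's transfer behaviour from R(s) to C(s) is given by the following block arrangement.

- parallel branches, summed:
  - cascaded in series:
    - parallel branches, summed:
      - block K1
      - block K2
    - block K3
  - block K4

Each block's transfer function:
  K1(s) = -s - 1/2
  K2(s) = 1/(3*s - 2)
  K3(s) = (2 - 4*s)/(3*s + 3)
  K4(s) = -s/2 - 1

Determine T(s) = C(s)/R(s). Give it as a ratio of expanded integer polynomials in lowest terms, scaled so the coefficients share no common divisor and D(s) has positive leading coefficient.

[1] sum the parallel branches K1, K2, giving (-6*s^2 + s + 4)/(6*s - 4)
[2] cascade (K1+K2), K3, giving (12*s^3 - 8*s^2 - 7*s + 4)/(9*s^2 + 3*s - 6)
[3] sum the parallel branches ((K1+K2)*K3), K4, which is the overall transfer function T(s) = C(s)/R(s) in lowest terms

Final answer: (15*s^3 - 37*s^2 - 14*s + 20)/(18*s^2 + 6*s - 12)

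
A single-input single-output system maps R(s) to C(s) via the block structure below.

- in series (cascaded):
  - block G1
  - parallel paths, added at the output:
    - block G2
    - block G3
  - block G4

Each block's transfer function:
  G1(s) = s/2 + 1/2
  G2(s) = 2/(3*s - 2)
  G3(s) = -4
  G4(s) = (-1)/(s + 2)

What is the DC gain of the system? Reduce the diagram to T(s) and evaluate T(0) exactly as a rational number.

(1) combine G2, G3 in parallel gives (10 - 12*s)/(3*s - 2)
(2) reduce the series chain G1, (G2+G3), G4 gives (6*s^2 + s - 5)/(3*s^2 + 4*s - 4)
Step 2 gives the overall T(s). Then T(0) = -5/(-4) = 5/4.

Answer: 5/4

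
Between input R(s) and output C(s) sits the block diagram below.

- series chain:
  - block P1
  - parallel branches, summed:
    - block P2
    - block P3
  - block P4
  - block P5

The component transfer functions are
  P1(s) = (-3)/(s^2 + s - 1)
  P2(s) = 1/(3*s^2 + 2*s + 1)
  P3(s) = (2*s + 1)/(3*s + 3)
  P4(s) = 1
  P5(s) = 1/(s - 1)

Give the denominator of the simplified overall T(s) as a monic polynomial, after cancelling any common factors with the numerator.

(1) reduce the parallel group P2, P3 -> (6*s^3 + 7*s^2 + 7*s + 4)/(9*s^3 + 15*s^2 + 9*s + 3)
(2) combine P1, (P2+P3), P4, P5 in series -> (-6*s^3 - 7*s^2 - 7*s - 4)/(3*s^6 + 5*s^5 - 3*s^4 - 6*s^3 - s^2 + s + 1)
No further cancellation is possible in the step-2 result, so that is T(s). Its denominator becomes monic after dividing by the leading coefficient 3.

Final answer: s^6 + 5*s^5/3 - s^4 - 2*s^3 - s^2/3 + s/3 + 1/3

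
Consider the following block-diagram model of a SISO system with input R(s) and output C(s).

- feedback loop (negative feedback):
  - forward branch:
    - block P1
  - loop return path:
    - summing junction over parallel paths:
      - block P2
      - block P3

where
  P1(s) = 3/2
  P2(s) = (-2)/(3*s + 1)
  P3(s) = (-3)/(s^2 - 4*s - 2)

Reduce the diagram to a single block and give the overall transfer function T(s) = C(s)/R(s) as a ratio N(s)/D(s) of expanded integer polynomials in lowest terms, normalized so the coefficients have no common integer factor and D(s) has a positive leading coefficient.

Step 1. parallel reduction of P2, P3 gives (-2*s^2 - s + 1)/(3*s^3 - 11*s^2 - 10*s - 2)
Step 2. apply the feedback formula to P1, (P2+P3), giving the overall T(s)

Hence the answer: (9*s^3 - 33*s^2 - 30*s - 6)/(6*s^3 - 28*s^2 - 23*s - 1)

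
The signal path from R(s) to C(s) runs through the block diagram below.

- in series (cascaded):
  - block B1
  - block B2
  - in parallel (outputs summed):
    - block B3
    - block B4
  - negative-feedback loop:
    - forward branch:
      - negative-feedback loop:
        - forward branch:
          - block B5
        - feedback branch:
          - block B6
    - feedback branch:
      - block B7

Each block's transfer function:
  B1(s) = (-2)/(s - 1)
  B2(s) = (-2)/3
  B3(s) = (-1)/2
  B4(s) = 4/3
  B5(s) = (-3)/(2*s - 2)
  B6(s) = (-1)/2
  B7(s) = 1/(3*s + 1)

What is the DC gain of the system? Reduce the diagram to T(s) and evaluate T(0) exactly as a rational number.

The answer is -20/21.

Reasoning:
1. combine B3, B4 in parallel gives 5/6
2. feedback reduction of B5, B6 gives (-6)/(4*s - 1)
3. feedback reduction of [B5/(1+B5*B6)], B7 gives (-18*s - 6)/(12*s^2 + s - 7)
4. cascade B1, B2, (B3+B4), [[B5/(1+B5*B6)]/(1+[B5/(1+B5*B6)]*B7)] gives (-60*s - 20)/(36*s^3 - 33*s^2 - 24*s + 21)
DC gain: substitute s = 0 into T(s) from step 4: T(0) = -20/21.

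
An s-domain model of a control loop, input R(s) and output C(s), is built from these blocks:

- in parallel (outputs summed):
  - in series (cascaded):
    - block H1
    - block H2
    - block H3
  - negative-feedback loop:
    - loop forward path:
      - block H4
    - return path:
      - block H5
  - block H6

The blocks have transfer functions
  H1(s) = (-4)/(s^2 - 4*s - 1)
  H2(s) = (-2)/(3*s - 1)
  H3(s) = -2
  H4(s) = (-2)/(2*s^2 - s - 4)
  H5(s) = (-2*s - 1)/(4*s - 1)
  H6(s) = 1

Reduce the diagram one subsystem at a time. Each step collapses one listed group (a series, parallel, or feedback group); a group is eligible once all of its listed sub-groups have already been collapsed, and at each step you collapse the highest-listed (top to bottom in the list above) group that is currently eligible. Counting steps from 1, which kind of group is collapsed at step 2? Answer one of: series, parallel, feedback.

1. combine H1, H2, H3 in series
2. apply the feedback formula to H4, H5
3. add (H1*H2*H3), [H4/(1+H4*H5)], H6 (parallel)
Step 2: feedback.

Final answer: feedback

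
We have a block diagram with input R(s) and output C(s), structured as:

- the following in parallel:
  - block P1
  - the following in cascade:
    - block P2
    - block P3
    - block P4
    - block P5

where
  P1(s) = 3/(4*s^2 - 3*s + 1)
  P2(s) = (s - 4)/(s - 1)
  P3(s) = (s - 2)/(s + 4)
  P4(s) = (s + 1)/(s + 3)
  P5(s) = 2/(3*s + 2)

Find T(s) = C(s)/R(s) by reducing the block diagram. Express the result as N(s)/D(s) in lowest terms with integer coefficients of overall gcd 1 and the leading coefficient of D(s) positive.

The answer is (8*s^5 - 37*s^4 + 108*s^3 + 123*s^2 - 122*s - 56)/(12*s^6 + 71*s^5 + 51*s^4 - 165*s^3 + 9*s^2 + 46*s - 24).

Reasoning:
Step 1 - cascade P2, P3, P4, P5 = (2*s^3 - 10*s^2 + 4*s + 16)/(3*s^4 + 20*s^3 + 27*s^2 - 26*s - 24)
Step 2 - parallel reduction of P1, (P2*P3*P4*P5); the result is T(s) itself (integer coefficients, no common factor, positive leading denominator coefficient)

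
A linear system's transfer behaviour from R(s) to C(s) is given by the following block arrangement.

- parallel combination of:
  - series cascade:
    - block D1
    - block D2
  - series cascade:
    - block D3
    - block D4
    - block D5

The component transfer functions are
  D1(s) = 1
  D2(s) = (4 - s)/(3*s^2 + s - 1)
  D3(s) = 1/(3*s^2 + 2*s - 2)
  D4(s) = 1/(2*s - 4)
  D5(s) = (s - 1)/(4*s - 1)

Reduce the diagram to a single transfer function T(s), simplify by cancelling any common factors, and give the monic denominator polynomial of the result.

(1) reduce the series chain D1, D2; result (4 - s)/(3*s^2 + s - 1)
(2) reduce the series chain D3, D4, D5; result (s - 1)/(24*s^4 - 38*s^3 - 40*s^2 + 44*s - 8)
(3) parallel reduction of (D1*D2), (D3*D4*D5); result (-24*s^5 + 134*s^4 - 109*s^3 - 206*s^2 + 182*s - 31)/(72*s^6 - 90*s^5 - 182*s^4 + 130*s^3 + 60*s^2 - 52*s + 8)
That last expression is T(s), already simplified. Scaling its denominator by 1/72 (the reciprocal of the leading coefficient) yields the monic denominator.

Final answer: s^6 - 5*s^5/4 - 91*s^4/36 + 65*s^3/36 + 5*s^2/6 - 13*s/18 + 1/9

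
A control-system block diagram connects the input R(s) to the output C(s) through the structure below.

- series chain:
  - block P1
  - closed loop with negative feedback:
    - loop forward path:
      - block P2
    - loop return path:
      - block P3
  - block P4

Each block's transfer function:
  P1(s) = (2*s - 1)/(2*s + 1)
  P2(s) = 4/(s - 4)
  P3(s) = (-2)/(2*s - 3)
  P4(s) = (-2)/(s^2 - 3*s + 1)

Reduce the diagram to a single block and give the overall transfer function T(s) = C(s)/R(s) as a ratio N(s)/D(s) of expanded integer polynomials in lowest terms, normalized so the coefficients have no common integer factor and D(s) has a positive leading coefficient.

First reduce the diagram to T(s).

Step 1 - feedback reduction of P2, P3; result (8*s - 12)/(2*s^2 - 11*s + 4)
Step 2 - cascade P1, [P2/(1+P2*P3)], P4: this yields T(s), and no further normalization is needed

Answer: (-32*s^2 + 64*s - 24)/(4*s^5 - 32*s^4 + 61*s^3 - 7*s^2 - 15*s + 4)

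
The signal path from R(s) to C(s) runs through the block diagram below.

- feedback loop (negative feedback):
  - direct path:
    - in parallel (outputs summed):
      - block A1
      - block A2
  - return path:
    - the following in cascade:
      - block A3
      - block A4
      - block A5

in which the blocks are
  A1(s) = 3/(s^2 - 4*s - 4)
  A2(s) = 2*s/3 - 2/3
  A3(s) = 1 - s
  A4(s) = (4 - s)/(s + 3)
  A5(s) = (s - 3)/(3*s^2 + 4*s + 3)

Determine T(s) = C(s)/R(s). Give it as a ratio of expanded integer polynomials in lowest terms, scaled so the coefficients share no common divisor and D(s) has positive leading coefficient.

(1) add A1, A2 (parallel) gives (2*s^3 - 10*s^2 + 17)/(3*s^2 - 12*s - 12)
(2) reduce the series chain A3, A4, A5 gives (s^3 - 8*s^2 + 19*s - 12)/(3*s^3 + 13*s^2 + 15*s + 9)
(3) collapse the loop ((A1+A2) forward, (A3*A4*A5) return), giving the overall T(s)

Final answer: (6*s^6 - 4*s^5 - 100*s^4 - 81*s^3 + 131*s^2 + 255*s + 153)/(2*s^6 - 17*s^5 + 121*s^4 - 344*s^3 - 325*s^2 + 35*s - 312)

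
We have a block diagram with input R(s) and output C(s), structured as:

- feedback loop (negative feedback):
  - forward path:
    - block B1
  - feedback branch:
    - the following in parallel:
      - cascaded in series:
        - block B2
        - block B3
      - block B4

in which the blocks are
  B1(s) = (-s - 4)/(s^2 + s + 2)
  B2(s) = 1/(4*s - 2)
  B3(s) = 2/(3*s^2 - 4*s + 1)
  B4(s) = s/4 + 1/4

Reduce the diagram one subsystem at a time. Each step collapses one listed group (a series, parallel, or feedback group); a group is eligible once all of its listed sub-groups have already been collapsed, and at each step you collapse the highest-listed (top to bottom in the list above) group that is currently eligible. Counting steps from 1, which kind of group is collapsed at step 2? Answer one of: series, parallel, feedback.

Step 1: reduce the series chain B2, B3
Step 2: parallel reduction of (B2*B3), B4
Step 3: collapse the loop (B1 forward, ((B2*B3)+B4) return)
At step 2 the group reduced is parallel.

Final answer: parallel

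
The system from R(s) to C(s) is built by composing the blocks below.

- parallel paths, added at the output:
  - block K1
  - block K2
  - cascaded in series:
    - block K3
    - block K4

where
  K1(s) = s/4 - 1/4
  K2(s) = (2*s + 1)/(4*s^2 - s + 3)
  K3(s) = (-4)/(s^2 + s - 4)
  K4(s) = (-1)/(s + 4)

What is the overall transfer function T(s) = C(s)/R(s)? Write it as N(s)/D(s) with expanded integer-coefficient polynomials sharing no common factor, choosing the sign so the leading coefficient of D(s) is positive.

Reducing step by step:

Step 1: series reduction of K3, K4 -> 4/(s^3 + 5*s^2 - 16)
Step 2: reduce the parallel group K1, K2, (K3*K4) - this is the overall T(s), already in the required normalized form

Answer: (4*s^6 + 15*s^5 - 13*s^4 - 3*s^3 + 149*s^2 - 208*s + 32)/(16*s^5 + 76*s^4 - 8*s^3 - 196*s^2 + 64*s - 192)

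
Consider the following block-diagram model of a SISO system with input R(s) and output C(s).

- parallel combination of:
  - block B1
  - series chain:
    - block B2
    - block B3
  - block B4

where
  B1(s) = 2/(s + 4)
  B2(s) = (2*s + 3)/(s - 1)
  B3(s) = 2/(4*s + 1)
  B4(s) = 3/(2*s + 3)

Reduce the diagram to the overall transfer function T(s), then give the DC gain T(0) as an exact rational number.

(1) cascade B2, B3, giving (4*s + 6)/(4*s^2 - 3*s - 1)
(2) combine B1, (B2*B3), B4 in parallel, giving (36*s^3 + 107*s^2 + 53*s + 54)/(8*s^4 + 38*s^3 + 13*s^2 - 47*s - 12)
The step-2 result is T(s). Setting s = 0: T(0) = 54/(-12) = -9/2.

Answer: -9/2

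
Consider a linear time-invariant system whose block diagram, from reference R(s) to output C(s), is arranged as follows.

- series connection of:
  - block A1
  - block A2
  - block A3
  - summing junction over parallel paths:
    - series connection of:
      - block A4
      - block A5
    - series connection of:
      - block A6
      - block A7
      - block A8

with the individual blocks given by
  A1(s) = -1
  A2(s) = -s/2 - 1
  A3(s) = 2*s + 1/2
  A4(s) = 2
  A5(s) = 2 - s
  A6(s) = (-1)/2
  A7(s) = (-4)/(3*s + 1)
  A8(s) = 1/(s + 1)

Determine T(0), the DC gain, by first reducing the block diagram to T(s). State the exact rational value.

[1] reduce the series chain A4, A5 -> 4 - 2*s
[2] combine A6, A7, A8 in series -> 2/(3*s^2 + 4*s + 1)
[3] reduce the parallel group (A4*A5), (A6*A7*A8) -> (-6*s^3 + 4*s^2 + 14*s + 6)/(3*s^2 + 4*s + 1)
[4] series reduction of A1, A2, A3, ((A4*A5)+(A6*A7*A8)) -> (-12*s^5 - 19*s^4 + 40*s^3 + 79*s^2 + 41*s + 6)/(6*s^2 + 8*s + 2)
The step-4 result is T(s). Setting s = 0: T(0) = 6/2 = 3.

Therefore the answer is 3.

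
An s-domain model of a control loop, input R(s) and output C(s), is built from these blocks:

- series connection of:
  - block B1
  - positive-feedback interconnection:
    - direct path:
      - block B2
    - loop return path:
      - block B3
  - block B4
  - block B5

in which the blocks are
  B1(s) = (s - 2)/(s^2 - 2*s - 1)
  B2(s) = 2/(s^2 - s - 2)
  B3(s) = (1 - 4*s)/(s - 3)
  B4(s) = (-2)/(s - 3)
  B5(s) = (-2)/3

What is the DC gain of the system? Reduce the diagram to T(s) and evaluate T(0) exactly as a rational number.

Step 1 - collapse the loop (B2 forward, B3 return): (2*s - 6)/(s^3 - 4*s^2 + 9*s + 4)
Step 2 - cascade B1, [B2/(1-B2*B3)], B4, B5: (8*s - 16)/(3*s^5 - 18*s^4 + 48*s^3 - 30*s^2 - 51*s - 12)
That last expression is T(s); at s = 0 only the constant terms survive, so T(0) = -16/(-12) = 4/3.

Final answer: 4/3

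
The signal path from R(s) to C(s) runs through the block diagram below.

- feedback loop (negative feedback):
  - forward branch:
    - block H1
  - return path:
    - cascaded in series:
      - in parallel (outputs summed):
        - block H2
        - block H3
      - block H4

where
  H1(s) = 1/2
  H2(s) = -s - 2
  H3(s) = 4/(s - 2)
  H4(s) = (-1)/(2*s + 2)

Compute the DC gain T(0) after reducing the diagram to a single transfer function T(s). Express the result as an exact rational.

Step 1: parallel reduction of H2, H3: (8 - s^2)/(s - 2)
Step 2: series reduction of (H2+H3), H4: (s^2 - 8)/(2*s^2 - 2*s - 4)
Step 3: close the feedback loop around H1, ((H2+H3)*H4): (2*s^2 - 2*s - 4)/(5*s^2 - 4*s - 16)
That last expression is T(s); at s = 0 only the constant terms survive, so T(0) = -4/(-16) = 1/4.

Hence the answer: 1/4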